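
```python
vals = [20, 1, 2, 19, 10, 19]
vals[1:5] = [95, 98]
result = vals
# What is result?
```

vals starts as [20, 1, 2, 19, 10, 19] (length 6). The slice vals[1:5] covers indices [1, 2, 3, 4] with values [1, 2, 19, 10]. Replacing that slice with [95, 98] (different length) produces [20, 95, 98, 19].

[20, 95, 98, 19]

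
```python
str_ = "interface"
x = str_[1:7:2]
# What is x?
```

str_ has length 9. The slice str_[1:7:2] selects indices [1, 3, 5] (1->'n', 3->'e', 5->'f'), giving 'nef'.

'nef'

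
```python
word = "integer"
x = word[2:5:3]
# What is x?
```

word has length 7. The slice word[2:5:3] selects indices [2] (2->'t'), giving 't'.

't'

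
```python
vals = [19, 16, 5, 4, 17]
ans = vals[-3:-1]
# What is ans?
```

vals has length 5. The slice vals[-3:-1] selects indices [2, 3] (2->5, 3->4), giving [5, 4].

[5, 4]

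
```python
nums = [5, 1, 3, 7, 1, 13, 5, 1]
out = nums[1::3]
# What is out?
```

nums has length 8. The slice nums[1::3] selects indices [1, 4, 7] (1->1, 4->1, 7->1), giving [1, 1, 1].

[1, 1, 1]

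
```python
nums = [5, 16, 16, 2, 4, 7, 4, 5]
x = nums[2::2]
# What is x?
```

nums has length 8. The slice nums[2::2] selects indices [2, 4, 6] (2->16, 4->4, 6->4), giving [16, 4, 4].

[16, 4, 4]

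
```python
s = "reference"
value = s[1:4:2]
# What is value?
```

s has length 9. The slice s[1:4:2] selects indices [1, 3] (1->'e', 3->'e'), giving 'ee'.

'ee'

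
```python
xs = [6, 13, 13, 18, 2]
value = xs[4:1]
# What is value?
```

xs has length 5. The slice xs[4:1] resolves to an empty index range, so the result is [].

[]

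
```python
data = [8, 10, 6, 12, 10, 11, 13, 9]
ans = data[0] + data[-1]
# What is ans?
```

data has length 8. data[0] = 8.
data has length 8. Negative index -1 maps to positive index 8 + (-1) = 7. data[7] = 9.
Sum: 8 + 9 = 17.

17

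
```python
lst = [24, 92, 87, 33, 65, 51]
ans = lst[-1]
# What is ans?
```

lst has length 6. Negative index -1 maps to positive index 6 + (-1) = 5. lst[5] = 51.

51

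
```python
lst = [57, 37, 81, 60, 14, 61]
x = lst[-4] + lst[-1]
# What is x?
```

lst has length 6. Negative index -4 maps to positive index 6 + (-4) = 2. lst[2] = 81.
lst has length 6. Negative index -1 maps to positive index 6 + (-1) = 5. lst[5] = 61.
Sum: 81 + 61 = 142.

142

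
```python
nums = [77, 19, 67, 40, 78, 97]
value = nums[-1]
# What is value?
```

nums has length 6. Negative index -1 maps to positive index 6 + (-1) = 5. nums[5] = 97.

97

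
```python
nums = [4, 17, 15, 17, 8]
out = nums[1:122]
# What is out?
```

nums has length 5. The slice nums[1:122] selects indices [1, 2, 3, 4] (1->17, 2->15, 3->17, 4->8), giving [17, 15, 17, 8].

[17, 15, 17, 8]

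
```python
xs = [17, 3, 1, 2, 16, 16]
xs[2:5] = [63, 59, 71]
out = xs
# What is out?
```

xs starts as [17, 3, 1, 2, 16, 16] (length 6). The slice xs[2:5] covers indices [2, 3, 4] with values [1, 2, 16]. Replacing that slice with [63, 59, 71] (same length) produces [17, 3, 63, 59, 71, 16].

[17, 3, 63, 59, 71, 16]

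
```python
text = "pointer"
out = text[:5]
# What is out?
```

text has length 7. The slice text[:5] selects indices [0, 1, 2, 3, 4] (0->'p', 1->'o', 2->'i', 3->'n', 4->'t'), giving 'point'.

'point'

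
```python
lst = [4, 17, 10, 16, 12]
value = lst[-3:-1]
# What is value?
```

lst has length 5. The slice lst[-3:-1] selects indices [2, 3] (2->10, 3->16), giving [10, 16].

[10, 16]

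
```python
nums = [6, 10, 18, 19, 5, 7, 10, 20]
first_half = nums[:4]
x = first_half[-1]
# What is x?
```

nums has length 8. The slice nums[:4] selects indices [0, 1, 2, 3] (0->6, 1->10, 2->18, 3->19), giving [6, 10, 18, 19]. So first_half = [6, 10, 18, 19]. Then first_half[-1] = 19.

19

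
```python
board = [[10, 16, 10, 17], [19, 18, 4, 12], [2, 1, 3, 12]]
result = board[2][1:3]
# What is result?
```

board[2] = [2, 1, 3, 12]. board[2] has length 4. The slice board[2][1:3] selects indices [1, 2] (1->1, 2->3), giving [1, 3].

[1, 3]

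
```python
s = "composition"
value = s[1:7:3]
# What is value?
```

s has length 11. The slice s[1:7:3] selects indices [1, 4] (1->'o', 4->'o'), giving 'oo'.

'oo'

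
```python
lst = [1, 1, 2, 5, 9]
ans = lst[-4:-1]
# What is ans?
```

lst has length 5. The slice lst[-4:-1] selects indices [1, 2, 3] (1->1, 2->2, 3->5), giving [1, 2, 5].

[1, 2, 5]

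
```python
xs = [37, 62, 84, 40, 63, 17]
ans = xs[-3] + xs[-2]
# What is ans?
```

xs has length 6. Negative index -3 maps to positive index 6 + (-3) = 3. xs[3] = 40.
xs has length 6. Negative index -2 maps to positive index 6 + (-2) = 4. xs[4] = 63.
Sum: 40 + 63 = 103.

103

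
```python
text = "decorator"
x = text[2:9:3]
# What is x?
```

text has length 9. The slice text[2:9:3] selects indices [2, 5, 8] (2->'c', 5->'a', 8->'r'), giving 'car'.

'car'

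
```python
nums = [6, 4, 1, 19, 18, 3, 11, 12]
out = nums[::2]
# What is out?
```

nums has length 8. The slice nums[::2] selects indices [0, 2, 4, 6] (0->6, 2->1, 4->18, 6->11), giving [6, 1, 18, 11].

[6, 1, 18, 11]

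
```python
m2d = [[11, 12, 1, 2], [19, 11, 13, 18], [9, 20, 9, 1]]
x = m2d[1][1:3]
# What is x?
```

m2d[1] = [19, 11, 13, 18]. m2d[1] has length 4. The slice m2d[1][1:3] selects indices [1, 2] (1->11, 2->13), giving [11, 13].

[11, 13]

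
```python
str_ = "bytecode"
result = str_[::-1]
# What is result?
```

str_ has length 8. The slice str_[::-1] selects indices [7, 6, 5, 4, 3, 2, 1, 0] (7->'e', 6->'d', 5->'o', 4->'c', 3->'e', 2->'t', 1->'y', 0->'b'), giving 'edocetyb'.

'edocetyb'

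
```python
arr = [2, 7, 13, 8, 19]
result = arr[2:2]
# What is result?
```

arr has length 5. The slice arr[2:2] resolves to an empty index range, so the result is [].

[]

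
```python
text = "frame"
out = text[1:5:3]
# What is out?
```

text has length 5. The slice text[1:5:3] selects indices [1, 4] (1->'r', 4->'e'), giving 're'.

're'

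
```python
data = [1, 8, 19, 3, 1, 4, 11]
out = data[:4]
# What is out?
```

data has length 7. The slice data[:4] selects indices [0, 1, 2, 3] (0->1, 1->8, 2->19, 3->3), giving [1, 8, 19, 3].

[1, 8, 19, 3]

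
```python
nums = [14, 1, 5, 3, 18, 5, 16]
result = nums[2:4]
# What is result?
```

nums has length 7. The slice nums[2:4] selects indices [2, 3] (2->5, 3->3), giving [5, 3].

[5, 3]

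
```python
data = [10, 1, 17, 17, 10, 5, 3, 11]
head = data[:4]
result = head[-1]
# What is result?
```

data has length 8. The slice data[:4] selects indices [0, 1, 2, 3] (0->10, 1->1, 2->17, 3->17), giving [10, 1, 17, 17]. So head = [10, 1, 17, 17]. Then head[-1] = 17.

17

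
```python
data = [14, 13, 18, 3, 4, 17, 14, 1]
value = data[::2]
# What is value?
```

data has length 8. The slice data[::2] selects indices [0, 2, 4, 6] (0->14, 2->18, 4->4, 6->14), giving [14, 18, 4, 14].

[14, 18, 4, 14]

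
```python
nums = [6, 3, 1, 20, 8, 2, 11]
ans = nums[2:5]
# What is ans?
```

nums has length 7. The slice nums[2:5] selects indices [2, 3, 4] (2->1, 3->20, 4->8), giving [1, 20, 8].

[1, 20, 8]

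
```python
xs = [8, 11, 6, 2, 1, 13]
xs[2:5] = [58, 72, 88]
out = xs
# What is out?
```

xs starts as [8, 11, 6, 2, 1, 13] (length 6). The slice xs[2:5] covers indices [2, 3, 4] with values [6, 2, 1]. Replacing that slice with [58, 72, 88] (same length) produces [8, 11, 58, 72, 88, 13].

[8, 11, 58, 72, 88, 13]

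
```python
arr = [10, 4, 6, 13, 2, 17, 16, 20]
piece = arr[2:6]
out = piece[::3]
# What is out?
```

arr has length 8. The slice arr[2:6] selects indices [2, 3, 4, 5] (2->6, 3->13, 4->2, 5->17), giving [6, 13, 2, 17]. So piece = [6, 13, 2, 17]. piece has length 4. The slice piece[::3] selects indices [0, 3] (0->6, 3->17), giving [6, 17].

[6, 17]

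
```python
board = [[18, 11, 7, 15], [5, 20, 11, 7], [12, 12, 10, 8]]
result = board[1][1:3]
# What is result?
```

board[1] = [5, 20, 11, 7]. board[1] has length 4. The slice board[1][1:3] selects indices [1, 2] (1->20, 2->11), giving [20, 11].

[20, 11]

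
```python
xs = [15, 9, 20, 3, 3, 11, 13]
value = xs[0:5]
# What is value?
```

xs has length 7. The slice xs[0:5] selects indices [0, 1, 2, 3, 4] (0->15, 1->9, 2->20, 3->3, 4->3), giving [15, 9, 20, 3, 3].

[15, 9, 20, 3, 3]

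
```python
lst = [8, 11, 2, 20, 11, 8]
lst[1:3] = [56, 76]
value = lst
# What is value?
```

lst starts as [8, 11, 2, 20, 11, 8] (length 6). The slice lst[1:3] covers indices [1, 2] with values [11, 2]. Replacing that slice with [56, 76] (same length) produces [8, 56, 76, 20, 11, 8].

[8, 56, 76, 20, 11, 8]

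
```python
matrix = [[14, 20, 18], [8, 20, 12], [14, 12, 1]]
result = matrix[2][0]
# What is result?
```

matrix[2] = [14, 12, 1]. Taking column 0 of that row yields 14.

14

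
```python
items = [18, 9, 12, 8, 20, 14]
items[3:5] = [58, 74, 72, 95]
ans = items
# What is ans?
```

items starts as [18, 9, 12, 8, 20, 14] (length 6). The slice items[3:5] covers indices [3, 4] with values [8, 20]. Replacing that slice with [58, 74, 72, 95] (different length) produces [18, 9, 12, 58, 74, 72, 95, 14].

[18, 9, 12, 58, 74, 72, 95, 14]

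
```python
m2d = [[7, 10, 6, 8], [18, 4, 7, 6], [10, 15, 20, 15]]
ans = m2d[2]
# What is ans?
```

m2d has 3 rows. Row 2 is [10, 15, 20, 15].

[10, 15, 20, 15]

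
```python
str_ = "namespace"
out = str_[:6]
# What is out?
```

str_ has length 9. The slice str_[:6] selects indices [0, 1, 2, 3, 4, 5] (0->'n', 1->'a', 2->'m', 3->'e', 4->'s', 5->'p'), giving 'namesp'.

'namesp'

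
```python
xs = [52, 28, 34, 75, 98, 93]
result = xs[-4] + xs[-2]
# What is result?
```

xs has length 6. Negative index -4 maps to positive index 6 + (-4) = 2. xs[2] = 34.
xs has length 6. Negative index -2 maps to positive index 6 + (-2) = 4. xs[4] = 98.
Sum: 34 + 98 = 132.

132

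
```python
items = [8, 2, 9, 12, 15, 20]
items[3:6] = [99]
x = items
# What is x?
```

items starts as [8, 2, 9, 12, 15, 20] (length 6). The slice items[3:6] covers indices [3, 4, 5] with values [12, 15, 20]. Replacing that slice with [99] (different length) produces [8, 2, 9, 99].

[8, 2, 9, 99]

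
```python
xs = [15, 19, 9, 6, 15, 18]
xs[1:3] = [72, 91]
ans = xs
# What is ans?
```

xs starts as [15, 19, 9, 6, 15, 18] (length 6). The slice xs[1:3] covers indices [1, 2] with values [19, 9]. Replacing that slice with [72, 91] (same length) produces [15, 72, 91, 6, 15, 18].

[15, 72, 91, 6, 15, 18]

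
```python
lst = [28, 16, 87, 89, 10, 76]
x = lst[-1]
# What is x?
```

lst has length 6. Negative index -1 maps to positive index 6 + (-1) = 5. lst[5] = 76.

76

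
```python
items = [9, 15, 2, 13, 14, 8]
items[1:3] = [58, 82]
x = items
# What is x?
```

items starts as [9, 15, 2, 13, 14, 8] (length 6). The slice items[1:3] covers indices [1, 2] with values [15, 2]. Replacing that slice with [58, 82] (same length) produces [9, 58, 82, 13, 14, 8].

[9, 58, 82, 13, 14, 8]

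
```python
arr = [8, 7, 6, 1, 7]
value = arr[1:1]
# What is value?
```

arr has length 5. The slice arr[1:1] resolves to an empty index range, so the result is [].

[]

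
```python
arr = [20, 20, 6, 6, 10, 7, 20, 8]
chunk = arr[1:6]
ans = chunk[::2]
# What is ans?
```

arr has length 8. The slice arr[1:6] selects indices [1, 2, 3, 4, 5] (1->20, 2->6, 3->6, 4->10, 5->7), giving [20, 6, 6, 10, 7]. So chunk = [20, 6, 6, 10, 7]. chunk has length 5. The slice chunk[::2] selects indices [0, 2, 4] (0->20, 2->6, 4->7), giving [20, 6, 7].

[20, 6, 7]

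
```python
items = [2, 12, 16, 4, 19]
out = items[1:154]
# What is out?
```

items has length 5. The slice items[1:154] selects indices [1, 2, 3, 4] (1->12, 2->16, 3->4, 4->19), giving [12, 16, 4, 19].

[12, 16, 4, 19]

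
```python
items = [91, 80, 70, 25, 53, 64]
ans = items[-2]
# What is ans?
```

items has length 6. Negative index -2 maps to positive index 6 + (-2) = 4. items[4] = 53.

53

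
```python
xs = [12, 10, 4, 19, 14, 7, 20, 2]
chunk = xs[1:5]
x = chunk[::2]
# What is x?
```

xs has length 8. The slice xs[1:5] selects indices [1, 2, 3, 4] (1->10, 2->4, 3->19, 4->14), giving [10, 4, 19, 14]. So chunk = [10, 4, 19, 14]. chunk has length 4. The slice chunk[::2] selects indices [0, 2] (0->10, 2->19), giving [10, 19].

[10, 19]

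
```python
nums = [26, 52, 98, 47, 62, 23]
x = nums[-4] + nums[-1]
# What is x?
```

nums has length 6. Negative index -4 maps to positive index 6 + (-4) = 2. nums[2] = 98.
nums has length 6. Negative index -1 maps to positive index 6 + (-1) = 5. nums[5] = 23.
Sum: 98 + 23 = 121.

121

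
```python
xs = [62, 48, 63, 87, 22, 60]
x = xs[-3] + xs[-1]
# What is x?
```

xs has length 6. Negative index -3 maps to positive index 6 + (-3) = 3. xs[3] = 87.
xs has length 6. Negative index -1 maps to positive index 6 + (-1) = 5. xs[5] = 60.
Sum: 87 + 60 = 147.

147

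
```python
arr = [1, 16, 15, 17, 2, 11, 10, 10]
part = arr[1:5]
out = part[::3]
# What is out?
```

arr has length 8. The slice arr[1:5] selects indices [1, 2, 3, 4] (1->16, 2->15, 3->17, 4->2), giving [16, 15, 17, 2]. So part = [16, 15, 17, 2]. part has length 4. The slice part[::3] selects indices [0, 3] (0->16, 3->2), giving [16, 2].

[16, 2]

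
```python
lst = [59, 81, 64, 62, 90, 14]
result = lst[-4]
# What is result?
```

lst has length 6. Negative index -4 maps to positive index 6 + (-4) = 2. lst[2] = 64.

64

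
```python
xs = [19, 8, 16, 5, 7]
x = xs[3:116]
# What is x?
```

xs has length 5. The slice xs[3:116] selects indices [3, 4] (3->5, 4->7), giving [5, 7].

[5, 7]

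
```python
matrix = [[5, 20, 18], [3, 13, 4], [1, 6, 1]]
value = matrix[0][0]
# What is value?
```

matrix[0] = [5, 20, 18]. Taking column 0 of that row yields 5.

5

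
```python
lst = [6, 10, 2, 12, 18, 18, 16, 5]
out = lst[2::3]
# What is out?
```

lst has length 8. The slice lst[2::3] selects indices [2, 5] (2->2, 5->18), giving [2, 18].

[2, 18]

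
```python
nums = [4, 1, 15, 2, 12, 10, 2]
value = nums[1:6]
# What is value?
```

nums has length 7. The slice nums[1:6] selects indices [1, 2, 3, 4, 5] (1->1, 2->15, 3->2, 4->12, 5->10), giving [1, 15, 2, 12, 10].

[1, 15, 2, 12, 10]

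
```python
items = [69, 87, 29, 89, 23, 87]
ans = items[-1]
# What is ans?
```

items has length 6. Negative index -1 maps to positive index 6 + (-1) = 5. items[5] = 87.

87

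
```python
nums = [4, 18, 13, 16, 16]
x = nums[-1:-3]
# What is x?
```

nums has length 5. The slice nums[-1:-3] resolves to an empty index range, so the result is [].

[]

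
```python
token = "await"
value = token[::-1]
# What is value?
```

token has length 5. The slice token[::-1] selects indices [4, 3, 2, 1, 0] (4->'t', 3->'i', 2->'a', 1->'w', 0->'a'), giving 'tiawa'.

'tiawa'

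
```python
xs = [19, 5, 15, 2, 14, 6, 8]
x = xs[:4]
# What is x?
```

xs has length 7. The slice xs[:4] selects indices [0, 1, 2, 3] (0->19, 1->5, 2->15, 3->2), giving [19, 5, 15, 2].

[19, 5, 15, 2]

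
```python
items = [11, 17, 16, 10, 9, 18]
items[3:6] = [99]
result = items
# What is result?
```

items starts as [11, 17, 16, 10, 9, 18] (length 6). The slice items[3:6] covers indices [3, 4, 5] with values [10, 9, 18]. Replacing that slice with [99] (different length) produces [11, 17, 16, 99].

[11, 17, 16, 99]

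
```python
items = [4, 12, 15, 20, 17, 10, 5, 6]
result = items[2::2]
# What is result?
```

items has length 8. The slice items[2::2] selects indices [2, 4, 6] (2->15, 4->17, 6->5), giving [15, 17, 5].

[15, 17, 5]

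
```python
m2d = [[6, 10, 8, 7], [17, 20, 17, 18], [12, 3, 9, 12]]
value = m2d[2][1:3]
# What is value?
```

m2d[2] = [12, 3, 9, 12]. m2d[2] has length 4. The slice m2d[2][1:3] selects indices [1, 2] (1->3, 2->9), giving [3, 9].

[3, 9]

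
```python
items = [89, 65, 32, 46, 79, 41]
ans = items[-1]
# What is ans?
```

items has length 6. Negative index -1 maps to positive index 6 + (-1) = 5. items[5] = 41.

41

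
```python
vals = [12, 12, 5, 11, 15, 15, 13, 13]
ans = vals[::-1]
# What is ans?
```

vals has length 8. The slice vals[::-1] selects indices [7, 6, 5, 4, 3, 2, 1, 0] (7->13, 6->13, 5->15, 4->15, 3->11, 2->5, 1->12, 0->12), giving [13, 13, 15, 15, 11, 5, 12, 12].

[13, 13, 15, 15, 11, 5, 12, 12]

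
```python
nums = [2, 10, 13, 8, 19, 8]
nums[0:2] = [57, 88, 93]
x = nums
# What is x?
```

nums starts as [2, 10, 13, 8, 19, 8] (length 6). The slice nums[0:2] covers indices [0, 1] with values [2, 10]. Replacing that slice with [57, 88, 93] (different length) produces [57, 88, 93, 13, 8, 19, 8].

[57, 88, 93, 13, 8, 19, 8]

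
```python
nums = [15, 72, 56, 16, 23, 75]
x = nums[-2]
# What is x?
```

nums has length 6. Negative index -2 maps to positive index 6 + (-2) = 4. nums[4] = 23.

23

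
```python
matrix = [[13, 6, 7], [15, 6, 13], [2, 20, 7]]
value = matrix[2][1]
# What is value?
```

matrix[2] = [2, 20, 7]. Taking column 1 of that row yields 20.

20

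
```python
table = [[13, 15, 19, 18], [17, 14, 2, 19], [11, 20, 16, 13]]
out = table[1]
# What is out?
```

table has 3 rows. Row 1 is [17, 14, 2, 19].

[17, 14, 2, 19]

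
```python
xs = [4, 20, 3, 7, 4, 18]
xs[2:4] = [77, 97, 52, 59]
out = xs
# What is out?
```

xs starts as [4, 20, 3, 7, 4, 18] (length 6). The slice xs[2:4] covers indices [2, 3] with values [3, 7]. Replacing that slice with [77, 97, 52, 59] (different length) produces [4, 20, 77, 97, 52, 59, 4, 18].

[4, 20, 77, 97, 52, 59, 4, 18]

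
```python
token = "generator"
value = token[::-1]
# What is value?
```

token has length 9. The slice token[::-1] selects indices [8, 7, 6, 5, 4, 3, 2, 1, 0] (8->'r', 7->'o', 6->'t', 5->'a', 4->'r', 3->'e', 2->'n', 1->'e', 0->'g'), giving 'rotareneg'.

'rotareneg'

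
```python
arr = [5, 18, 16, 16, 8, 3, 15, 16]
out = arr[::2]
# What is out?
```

arr has length 8. The slice arr[::2] selects indices [0, 2, 4, 6] (0->5, 2->16, 4->8, 6->15), giving [5, 16, 8, 15].

[5, 16, 8, 15]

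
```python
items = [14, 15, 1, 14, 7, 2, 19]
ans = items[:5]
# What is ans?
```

items has length 7. The slice items[:5] selects indices [0, 1, 2, 3, 4] (0->14, 1->15, 2->1, 3->14, 4->7), giving [14, 15, 1, 14, 7].

[14, 15, 1, 14, 7]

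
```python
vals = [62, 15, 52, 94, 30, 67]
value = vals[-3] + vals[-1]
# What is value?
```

vals has length 6. Negative index -3 maps to positive index 6 + (-3) = 3. vals[3] = 94.
vals has length 6. Negative index -1 maps to positive index 6 + (-1) = 5. vals[5] = 67.
Sum: 94 + 67 = 161.

161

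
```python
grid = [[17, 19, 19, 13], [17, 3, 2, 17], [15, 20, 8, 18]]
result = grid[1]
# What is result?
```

grid has 3 rows. Row 1 is [17, 3, 2, 17].

[17, 3, 2, 17]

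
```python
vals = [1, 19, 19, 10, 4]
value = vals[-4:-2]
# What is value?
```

vals has length 5. The slice vals[-4:-2] selects indices [1, 2] (1->19, 2->19), giving [19, 19].

[19, 19]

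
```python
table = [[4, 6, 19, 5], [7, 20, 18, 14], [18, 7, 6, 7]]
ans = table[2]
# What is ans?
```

table has 3 rows. Row 2 is [18, 7, 6, 7].

[18, 7, 6, 7]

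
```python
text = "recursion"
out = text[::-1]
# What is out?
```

text has length 9. The slice text[::-1] selects indices [8, 7, 6, 5, 4, 3, 2, 1, 0] (8->'n', 7->'o', 6->'i', 5->'s', 4->'r', 3->'u', 2->'c', 1->'e', 0->'r'), giving 'noisrucer'.

'noisrucer'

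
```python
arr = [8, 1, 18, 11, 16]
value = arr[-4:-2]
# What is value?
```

arr has length 5. The slice arr[-4:-2] selects indices [1, 2] (1->1, 2->18), giving [1, 18].

[1, 18]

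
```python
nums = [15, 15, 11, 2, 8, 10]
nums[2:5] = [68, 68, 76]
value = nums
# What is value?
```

nums starts as [15, 15, 11, 2, 8, 10] (length 6). The slice nums[2:5] covers indices [2, 3, 4] with values [11, 2, 8]. Replacing that slice with [68, 68, 76] (same length) produces [15, 15, 68, 68, 76, 10].

[15, 15, 68, 68, 76, 10]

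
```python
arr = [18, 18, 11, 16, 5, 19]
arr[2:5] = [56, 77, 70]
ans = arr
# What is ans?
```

arr starts as [18, 18, 11, 16, 5, 19] (length 6). The slice arr[2:5] covers indices [2, 3, 4] with values [11, 16, 5]. Replacing that slice with [56, 77, 70] (same length) produces [18, 18, 56, 77, 70, 19].

[18, 18, 56, 77, 70, 19]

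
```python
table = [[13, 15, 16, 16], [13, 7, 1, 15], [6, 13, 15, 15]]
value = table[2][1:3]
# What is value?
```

table[2] = [6, 13, 15, 15]. table[2] has length 4. The slice table[2][1:3] selects indices [1, 2] (1->13, 2->15), giving [13, 15].

[13, 15]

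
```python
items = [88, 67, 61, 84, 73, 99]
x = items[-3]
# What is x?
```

items has length 6. Negative index -3 maps to positive index 6 + (-3) = 3. items[3] = 84.

84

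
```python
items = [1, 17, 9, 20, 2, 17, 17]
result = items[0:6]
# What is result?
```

items has length 7. The slice items[0:6] selects indices [0, 1, 2, 3, 4, 5] (0->1, 1->17, 2->9, 3->20, 4->2, 5->17), giving [1, 17, 9, 20, 2, 17].

[1, 17, 9, 20, 2, 17]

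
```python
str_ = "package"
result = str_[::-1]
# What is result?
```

str_ has length 7. The slice str_[::-1] selects indices [6, 5, 4, 3, 2, 1, 0] (6->'e', 5->'g', 4->'a', 3->'k', 2->'c', 1->'a', 0->'p'), giving 'egakcap'.

'egakcap'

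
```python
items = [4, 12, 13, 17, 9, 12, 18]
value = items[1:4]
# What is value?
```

items has length 7. The slice items[1:4] selects indices [1, 2, 3] (1->12, 2->13, 3->17), giving [12, 13, 17].

[12, 13, 17]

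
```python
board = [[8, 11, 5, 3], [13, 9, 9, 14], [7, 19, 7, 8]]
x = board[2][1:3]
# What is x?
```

board[2] = [7, 19, 7, 8]. board[2] has length 4. The slice board[2][1:3] selects indices [1, 2] (1->19, 2->7), giving [19, 7].

[19, 7]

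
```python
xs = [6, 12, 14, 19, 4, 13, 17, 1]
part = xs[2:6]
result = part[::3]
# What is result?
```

xs has length 8. The slice xs[2:6] selects indices [2, 3, 4, 5] (2->14, 3->19, 4->4, 5->13), giving [14, 19, 4, 13]. So part = [14, 19, 4, 13]. part has length 4. The slice part[::3] selects indices [0, 3] (0->14, 3->13), giving [14, 13].

[14, 13]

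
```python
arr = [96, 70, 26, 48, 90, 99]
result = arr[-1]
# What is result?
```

arr has length 6. Negative index -1 maps to positive index 6 + (-1) = 5. arr[5] = 99.

99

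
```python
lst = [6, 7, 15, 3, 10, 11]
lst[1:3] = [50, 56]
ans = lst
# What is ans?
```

lst starts as [6, 7, 15, 3, 10, 11] (length 6). The slice lst[1:3] covers indices [1, 2] with values [7, 15]. Replacing that slice with [50, 56] (same length) produces [6, 50, 56, 3, 10, 11].

[6, 50, 56, 3, 10, 11]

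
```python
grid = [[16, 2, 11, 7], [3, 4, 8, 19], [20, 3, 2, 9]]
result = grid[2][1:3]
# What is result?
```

grid[2] = [20, 3, 2, 9]. grid[2] has length 4. The slice grid[2][1:3] selects indices [1, 2] (1->3, 2->2), giving [3, 2].

[3, 2]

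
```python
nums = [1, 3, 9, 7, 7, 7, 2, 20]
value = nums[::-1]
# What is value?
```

nums has length 8. The slice nums[::-1] selects indices [7, 6, 5, 4, 3, 2, 1, 0] (7->20, 6->2, 5->7, 4->7, 3->7, 2->9, 1->3, 0->1), giving [20, 2, 7, 7, 7, 9, 3, 1].

[20, 2, 7, 7, 7, 9, 3, 1]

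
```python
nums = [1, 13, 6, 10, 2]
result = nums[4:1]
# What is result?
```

nums has length 5. The slice nums[4:1] resolves to an empty index range, so the result is [].

[]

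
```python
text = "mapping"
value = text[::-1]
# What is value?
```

text has length 7. The slice text[::-1] selects indices [6, 5, 4, 3, 2, 1, 0] (6->'g', 5->'n', 4->'i', 3->'p', 2->'p', 1->'a', 0->'m'), giving 'gnippam'.

'gnippam'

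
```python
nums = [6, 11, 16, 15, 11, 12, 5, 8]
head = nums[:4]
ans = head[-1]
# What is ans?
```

nums has length 8. The slice nums[:4] selects indices [0, 1, 2, 3] (0->6, 1->11, 2->16, 3->15), giving [6, 11, 16, 15]. So head = [6, 11, 16, 15]. Then head[-1] = 15.

15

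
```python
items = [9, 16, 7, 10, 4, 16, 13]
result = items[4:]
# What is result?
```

items has length 7. The slice items[4:] selects indices [4, 5, 6] (4->4, 5->16, 6->13), giving [4, 16, 13].

[4, 16, 13]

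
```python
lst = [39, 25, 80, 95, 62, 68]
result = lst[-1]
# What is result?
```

lst has length 6. Negative index -1 maps to positive index 6 + (-1) = 5. lst[5] = 68.

68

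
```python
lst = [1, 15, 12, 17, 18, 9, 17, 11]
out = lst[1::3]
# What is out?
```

lst has length 8. The slice lst[1::3] selects indices [1, 4, 7] (1->15, 4->18, 7->11), giving [15, 18, 11].

[15, 18, 11]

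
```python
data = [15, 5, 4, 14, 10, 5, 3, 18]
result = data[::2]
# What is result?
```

data has length 8. The slice data[::2] selects indices [0, 2, 4, 6] (0->15, 2->4, 4->10, 6->3), giving [15, 4, 10, 3].

[15, 4, 10, 3]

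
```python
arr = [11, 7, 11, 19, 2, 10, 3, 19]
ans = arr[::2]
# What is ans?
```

arr has length 8. The slice arr[::2] selects indices [0, 2, 4, 6] (0->11, 2->11, 4->2, 6->3), giving [11, 11, 2, 3].

[11, 11, 2, 3]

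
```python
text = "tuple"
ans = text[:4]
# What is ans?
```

text has length 5. The slice text[:4] selects indices [0, 1, 2, 3] (0->'t', 1->'u', 2->'p', 3->'l'), giving 'tupl'.

'tupl'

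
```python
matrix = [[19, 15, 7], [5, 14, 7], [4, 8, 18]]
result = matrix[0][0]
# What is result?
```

matrix[0] = [19, 15, 7]. Taking column 0 of that row yields 19.

19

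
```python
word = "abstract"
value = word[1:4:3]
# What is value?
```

word has length 8. The slice word[1:4:3] selects indices [1] (1->'b'), giving 'b'.

'b'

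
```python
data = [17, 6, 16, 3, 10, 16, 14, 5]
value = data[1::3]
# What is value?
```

data has length 8. The slice data[1::3] selects indices [1, 4, 7] (1->6, 4->10, 7->5), giving [6, 10, 5].

[6, 10, 5]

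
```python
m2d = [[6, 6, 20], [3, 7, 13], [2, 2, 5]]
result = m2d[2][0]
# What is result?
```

m2d[2] = [2, 2, 5]. Taking column 0 of that row yields 2.

2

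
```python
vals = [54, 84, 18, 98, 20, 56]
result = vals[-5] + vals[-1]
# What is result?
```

vals has length 6. Negative index -5 maps to positive index 6 + (-5) = 1. vals[1] = 84.
vals has length 6. Negative index -1 maps to positive index 6 + (-1) = 5. vals[5] = 56.
Sum: 84 + 56 = 140.

140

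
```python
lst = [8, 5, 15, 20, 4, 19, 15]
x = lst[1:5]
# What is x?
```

lst has length 7. The slice lst[1:5] selects indices [1, 2, 3, 4] (1->5, 2->15, 3->20, 4->4), giving [5, 15, 20, 4].

[5, 15, 20, 4]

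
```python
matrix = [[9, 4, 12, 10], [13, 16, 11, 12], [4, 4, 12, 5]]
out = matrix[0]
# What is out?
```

matrix has 3 rows. Row 0 is [9, 4, 12, 10].

[9, 4, 12, 10]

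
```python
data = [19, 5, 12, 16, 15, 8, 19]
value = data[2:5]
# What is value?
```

data has length 7. The slice data[2:5] selects indices [2, 3, 4] (2->12, 3->16, 4->15), giving [12, 16, 15].

[12, 16, 15]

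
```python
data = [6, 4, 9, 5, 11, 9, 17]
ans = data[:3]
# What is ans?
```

data has length 7. The slice data[:3] selects indices [0, 1, 2] (0->6, 1->4, 2->9), giving [6, 4, 9].

[6, 4, 9]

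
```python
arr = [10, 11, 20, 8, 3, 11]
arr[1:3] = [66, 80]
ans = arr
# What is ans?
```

arr starts as [10, 11, 20, 8, 3, 11] (length 6). The slice arr[1:3] covers indices [1, 2] with values [11, 20]. Replacing that slice with [66, 80] (same length) produces [10, 66, 80, 8, 3, 11].

[10, 66, 80, 8, 3, 11]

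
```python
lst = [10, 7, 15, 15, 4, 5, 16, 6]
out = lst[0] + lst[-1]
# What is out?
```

lst has length 8. lst[0] = 10.
lst has length 8. Negative index -1 maps to positive index 8 + (-1) = 7. lst[7] = 6.
Sum: 10 + 6 = 16.

16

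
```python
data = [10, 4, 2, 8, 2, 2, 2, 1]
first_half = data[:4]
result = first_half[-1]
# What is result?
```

data has length 8. The slice data[:4] selects indices [0, 1, 2, 3] (0->10, 1->4, 2->2, 3->8), giving [10, 4, 2, 8]. So first_half = [10, 4, 2, 8]. Then first_half[-1] = 8.

8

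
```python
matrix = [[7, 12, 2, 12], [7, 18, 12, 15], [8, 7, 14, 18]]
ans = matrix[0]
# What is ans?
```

matrix has 3 rows. Row 0 is [7, 12, 2, 12].

[7, 12, 2, 12]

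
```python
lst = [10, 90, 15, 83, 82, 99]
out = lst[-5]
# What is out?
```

lst has length 6. Negative index -5 maps to positive index 6 + (-5) = 1. lst[1] = 90.

90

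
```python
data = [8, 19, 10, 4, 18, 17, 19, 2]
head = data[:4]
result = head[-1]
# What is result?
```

data has length 8. The slice data[:4] selects indices [0, 1, 2, 3] (0->8, 1->19, 2->10, 3->4), giving [8, 19, 10, 4]. So head = [8, 19, 10, 4]. Then head[-1] = 4.

4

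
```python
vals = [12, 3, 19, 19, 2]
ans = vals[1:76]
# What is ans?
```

vals has length 5. The slice vals[1:76] selects indices [1, 2, 3, 4] (1->3, 2->19, 3->19, 4->2), giving [3, 19, 19, 2].

[3, 19, 19, 2]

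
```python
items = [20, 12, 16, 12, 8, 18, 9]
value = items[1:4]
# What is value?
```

items has length 7. The slice items[1:4] selects indices [1, 2, 3] (1->12, 2->16, 3->12), giving [12, 16, 12].

[12, 16, 12]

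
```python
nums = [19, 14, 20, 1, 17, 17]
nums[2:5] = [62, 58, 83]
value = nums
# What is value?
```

nums starts as [19, 14, 20, 1, 17, 17] (length 6). The slice nums[2:5] covers indices [2, 3, 4] with values [20, 1, 17]. Replacing that slice with [62, 58, 83] (same length) produces [19, 14, 62, 58, 83, 17].

[19, 14, 62, 58, 83, 17]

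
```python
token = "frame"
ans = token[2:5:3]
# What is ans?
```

token has length 5. The slice token[2:5:3] selects indices [2] (2->'a'), giving 'a'.

'a'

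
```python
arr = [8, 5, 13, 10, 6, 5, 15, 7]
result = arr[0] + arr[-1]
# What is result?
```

arr has length 8. arr[0] = 8.
arr has length 8. Negative index -1 maps to positive index 8 + (-1) = 7. arr[7] = 7.
Sum: 8 + 7 = 15.

15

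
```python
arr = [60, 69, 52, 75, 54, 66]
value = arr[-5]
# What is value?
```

arr has length 6. Negative index -5 maps to positive index 6 + (-5) = 1. arr[1] = 69.

69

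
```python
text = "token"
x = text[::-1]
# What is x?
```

text has length 5. The slice text[::-1] selects indices [4, 3, 2, 1, 0] (4->'n', 3->'e', 2->'k', 1->'o', 0->'t'), giving 'nekot'.

'nekot'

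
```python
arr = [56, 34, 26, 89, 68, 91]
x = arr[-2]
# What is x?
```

arr has length 6. Negative index -2 maps to positive index 6 + (-2) = 4. arr[4] = 68.

68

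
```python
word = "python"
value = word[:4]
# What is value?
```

word has length 6. The slice word[:4] selects indices [0, 1, 2, 3] (0->'p', 1->'y', 2->'t', 3->'h'), giving 'pyth'.

'pyth'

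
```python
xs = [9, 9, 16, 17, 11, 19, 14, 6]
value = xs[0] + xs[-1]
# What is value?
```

xs has length 8. xs[0] = 9.
xs has length 8. Negative index -1 maps to positive index 8 + (-1) = 7. xs[7] = 6.
Sum: 9 + 6 = 15.

15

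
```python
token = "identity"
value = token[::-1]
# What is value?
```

token has length 8. The slice token[::-1] selects indices [7, 6, 5, 4, 3, 2, 1, 0] (7->'y', 6->'t', 5->'i', 4->'t', 3->'n', 2->'e', 1->'d', 0->'i'), giving 'ytitnedi'.

'ytitnedi'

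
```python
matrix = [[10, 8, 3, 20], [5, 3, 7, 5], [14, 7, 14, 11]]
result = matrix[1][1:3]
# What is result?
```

matrix[1] = [5, 3, 7, 5]. matrix[1] has length 4. The slice matrix[1][1:3] selects indices [1, 2] (1->3, 2->7), giving [3, 7].

[3, 7]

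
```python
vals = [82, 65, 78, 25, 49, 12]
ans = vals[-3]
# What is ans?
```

vals has length 6. Negative index -3 maps to positive index 6 + (-3) = 3. vals[3] = 25.

25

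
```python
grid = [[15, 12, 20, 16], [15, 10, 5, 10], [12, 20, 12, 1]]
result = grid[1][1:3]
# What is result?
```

grid[1] = [15, 10, 5, 10]. grid[1] has length 4. The slice grid[1][1:3] selects indices [1, 2] (1->10, 2->5), giving [10, 5].

[10, 5]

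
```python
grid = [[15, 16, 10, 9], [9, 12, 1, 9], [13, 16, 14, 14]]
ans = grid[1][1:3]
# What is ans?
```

grid[1] = [9, 12, 1, 9]. grid[1] has length 4. The slice grid[1][1:3] selects indices [1, 2] (1->12, 2->1), giving [12, 1].

[12, 1]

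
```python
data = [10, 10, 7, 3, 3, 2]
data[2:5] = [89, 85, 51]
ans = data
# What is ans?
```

data starts as [10, 10, 7, 3, 3, 2] (length 6). The slice data[2:5] covers indices [2, 3, 4] with values [7, 3, 3]. Replacing that slice with [89, 85, 51] (same length) produces [10, 10, 89, 85, 51, 2].

[10, 10, 89, 85, 51, 2]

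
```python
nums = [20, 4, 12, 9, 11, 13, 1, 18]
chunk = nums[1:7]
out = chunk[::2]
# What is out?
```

nums has length 8. The slice nums[1:7] selects indices [1, 2, 3, 4, 5, 6] (1->4, 2->12, 3->9, 4->11, 5->13, 6->1), giving [4, 12, 9, 11, 13, 1]. So chunk = [4, 12, 9, 11, 13, 1]. chunk has length 6. The slice chunk[::2] selects indices [0, 2, 4] (0->4, 2->9, 4->13), giving [4, 9, 13].

[4, 9, 13]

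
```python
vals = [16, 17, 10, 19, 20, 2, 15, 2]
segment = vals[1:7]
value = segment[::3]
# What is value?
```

vals has length 8. The slice vals[1:7] selects indices [1, 2, 3, 4, 5, 6] (1->17, 2->10, 3->19, 4->20, 5->2, 6->15), giving [17, 10, 19, 20, 2, 15]. So segment = [17, 10, 19, 20, 2, 15]. segment has length 6. The slice segment[::3] selects indices [0, 3] (0->17, 3->20), giving [17, 20].

[17, 20]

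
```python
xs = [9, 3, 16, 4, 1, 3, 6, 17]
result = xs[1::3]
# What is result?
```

xs has length 8. The slice xs[1::3] selects indices [1, 4, 7] (1->3, 4->1, 7->17), giving [3, 1, 17].

[3, 1, 17]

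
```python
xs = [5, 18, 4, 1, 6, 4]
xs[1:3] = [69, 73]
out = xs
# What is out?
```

xs starts as [5, 18, 4, 1, 6, 4] (length 6). The slice xs[1:3] covers indices [1, 2] with values [18, 4]. Replacing that slice with [69, 73] (same length) produces [5, 69, 73, 1, 6, 4].

[5, 69, 73, 1, 6, 4]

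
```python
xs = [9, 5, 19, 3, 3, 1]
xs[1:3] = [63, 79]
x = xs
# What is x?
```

xs starts as [9, 5, 19, 3, 3, 1] (length 6). The slice xs[1:3] covers indices [1, 2] with values [5, 19]. Replacing that slice with [63, 79] (same length) produces [9, 63, 79, 3, 3, 1].

[9, 63, 79, 3, 3, 1]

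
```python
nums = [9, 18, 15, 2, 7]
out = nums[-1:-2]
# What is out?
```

nums has length 5. The slice nums[-1:-2] resolves to an empty index range, so the result is [].

[]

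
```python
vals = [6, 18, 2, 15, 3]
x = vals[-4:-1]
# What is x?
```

vals has length 5. The slice vals[-4:-1] selects indices [1, 2, 3] (1->18, 2->2, 3->15), giving [18, 2, 15].

[18, 2, 15]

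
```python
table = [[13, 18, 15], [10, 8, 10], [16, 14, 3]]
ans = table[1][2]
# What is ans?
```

table[1] = [10, 8, 10]. Taking column 2 of that row yields 10.

10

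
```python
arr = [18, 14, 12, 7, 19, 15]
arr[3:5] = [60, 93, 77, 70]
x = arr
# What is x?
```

arr starts as [18, 14, 12, 7, 19, 15] (length 6). The slice arr[3:5] covers indices [3, 4] with values [7, 19]. Replacing that slice with [60, 93, 77, 70] (different length) produces [18, 14, 12, 60, 93, 77, 70, 15].

[18, 14, 12, 60, 93, 77, 70, 15]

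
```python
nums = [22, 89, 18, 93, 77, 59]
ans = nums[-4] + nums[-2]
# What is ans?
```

nums has length 6. Negative index -4 maps to positive index 6 + (-4) = 2. nums[2] = 18.
nums has length 6. Negative index -2 maps to positive index 6 + (-2) = 4. nums[4] = 77.
Sum: 18 + 77 = 95.

95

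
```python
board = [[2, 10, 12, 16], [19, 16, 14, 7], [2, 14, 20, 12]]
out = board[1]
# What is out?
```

board has 3 rows. Row 1 is [19, 16, 14, 7].

[19, 16, 14, 7]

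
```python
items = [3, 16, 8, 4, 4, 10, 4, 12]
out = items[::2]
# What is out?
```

items has length 8. The slice items[::2] selects indices [0, 2, 4, 6] (0->3, 2->8, 4->4, 6->4), giving [3, 8, 4, 4].

[3, 8, 4, 4]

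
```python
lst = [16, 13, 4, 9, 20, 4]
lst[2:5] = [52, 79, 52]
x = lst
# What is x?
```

lst starts as [16, 13, 4, 9, 20, 4] (length 6). The slice lst[2:5] covers indices [2, 3, 4] with values [4, 9, 20]. Replacing that slice with [52, 79, 52] (same length) produces [16, 13, 52, 79, 52, 4].

[16, 13, 52, 79, 52, 4]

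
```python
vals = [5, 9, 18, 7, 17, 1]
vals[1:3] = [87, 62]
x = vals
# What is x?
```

vals starts as [5, 9, 18, 7, 17, 1] (length 6). The slice vals[1:3] covers indices [1, 2] with values [9, 18]. Replacing that slice with [87, 62] (same length) produces [5, 87, 62, 7, 17, 1].

[5, 87, 62, 7, 17, 1]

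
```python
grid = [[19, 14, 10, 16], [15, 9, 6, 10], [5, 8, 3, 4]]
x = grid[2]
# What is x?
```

grid has 3 rows. Row 2 is [5, 8, 3, 4].

[5, 8, 3, 4]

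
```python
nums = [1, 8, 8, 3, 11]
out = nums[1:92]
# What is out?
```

nums has length 5. The slice nums[1:92] selects indices [1, 2, 3, 4] (1->8, 2->8, 3->3, 4->11), giving [8, 8, 3, 11].

[8, 8, 3, 11]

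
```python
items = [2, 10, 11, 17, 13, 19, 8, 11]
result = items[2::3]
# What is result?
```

items has length 8. The slice items[2::3] selects indices [2, 5] (2->11, 5->19), giving [11, 19].

[11, 19]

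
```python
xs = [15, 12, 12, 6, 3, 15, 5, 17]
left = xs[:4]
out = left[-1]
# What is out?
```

xs has length 8. The slice xs[:4] selects indices [0, 1, 2, 3] (0->15, 1->12, 2->12, 3->6), giving [15, 12, 12, 6]. So left = [15, 12, 12, 6]. Then left[-1] = 6.

6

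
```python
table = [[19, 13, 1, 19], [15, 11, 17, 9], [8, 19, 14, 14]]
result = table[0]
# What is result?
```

table has 3 rows. Row 0 is [19, 13, 1, 19].

[19, 13, 1, 19]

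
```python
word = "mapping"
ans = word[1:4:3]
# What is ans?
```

word has length 7. The slice word[1:4:3] selects indices [1] (1->'a'), giving 'a'.

'a'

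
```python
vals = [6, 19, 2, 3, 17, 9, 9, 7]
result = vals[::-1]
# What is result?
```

vals has length 8. The slice vals[::-1] selects indices [7, 6, 5, 4, 3, 2, 1, 0] (7->7, 6->9, 5->9, 4->17, 3->3, 2->2, 1->19, 0->6), giving [7, 9, 9, 17, 3, 2, 19, 6].

[7, 9, 9, 17, 3, 2, 19, 6]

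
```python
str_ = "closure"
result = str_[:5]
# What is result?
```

str_ has length 7. The slice str_[:5] selects indices [0, 1, 2, 3, 4] (0->'c', 1->'l', 2->'o', 3->'s', 4->'u'), giving 'closu'.

'closu'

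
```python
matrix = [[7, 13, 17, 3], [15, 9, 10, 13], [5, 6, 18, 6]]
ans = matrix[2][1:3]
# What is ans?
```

matrix[2] = [5, 6, 18, 6]. matrix[2] has length 4. The slice matrix[2][1:3] selects indices [1, 2] (1->6, 2->18), giving [6, 18].

[6, 18]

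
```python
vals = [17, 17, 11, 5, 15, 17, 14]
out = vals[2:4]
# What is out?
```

vals has length 7. The slice vals[2:4] selects indices [2, 3] (2->11, 3->5), giving [11, 5].

[11, 5]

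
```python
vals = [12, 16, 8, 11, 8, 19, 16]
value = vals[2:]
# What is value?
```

vals has length 7. The slice vals[2:] selects indices [2, 3, 4, 5, 6] (2->8, 3->11, 4->8, 5->19, 6->16), giving [8, 11, 8, 19, 16].

[8, 11, 8, 19, 16]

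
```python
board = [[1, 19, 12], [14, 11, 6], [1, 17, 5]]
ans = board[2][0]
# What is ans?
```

board[2] = [1, 17, 5]. Taking column 0 of that row yields 1.

1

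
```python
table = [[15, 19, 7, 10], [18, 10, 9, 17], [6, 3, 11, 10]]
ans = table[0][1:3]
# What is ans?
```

table[0] = [15, 19, 7, 10]. table[0] has length 4. The slice table[0][1:3] selects indices [1, 2] (1->19, 2->7), giving [19, 7].

[19, 7]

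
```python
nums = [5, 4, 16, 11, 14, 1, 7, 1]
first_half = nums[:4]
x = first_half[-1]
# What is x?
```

nums has length 8. The slice nums[:4] selects indices [0, 1, 2, 3] (0->5, 1->4, 2->16, 3->11), giving [5, 4, 16, 11]. So first_half = [5, 4, 16, 11]. Then first_half[-1] = 11.

11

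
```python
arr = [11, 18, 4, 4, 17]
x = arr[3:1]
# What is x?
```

arr has length 5. The slice arr[3:1] resolves to an empty index range, so the result is [].

[]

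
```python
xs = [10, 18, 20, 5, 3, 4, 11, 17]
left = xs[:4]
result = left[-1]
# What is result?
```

xs has length 8. The slice xs[:4] selects indices [0, 1, 2, 3] (0->10, 1->18, 2->20, 3->5), giving [10, 18, 20, 5]. So left = [10, 18, 20, 5]. Then left[-1] = 5.

5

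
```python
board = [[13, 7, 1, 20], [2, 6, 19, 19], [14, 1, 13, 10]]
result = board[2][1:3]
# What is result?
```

board[2] = [14, 1, 13, 10]. board[2] has length 4. The slice board[2][1:3] selects indices [1, 2] (1->1, 2->13), giving [1, 13].

[1, 13]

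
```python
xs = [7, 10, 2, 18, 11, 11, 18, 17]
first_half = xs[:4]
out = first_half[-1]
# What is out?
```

xs has length 8. The slice xs[:4] selects indices [0, 1, 2, 3] (0->7, 1->10, 2->2, 3->18), giving [7, 10, 2, 18]. So first_half = [7, 10, 2, 18]. Then first_half[-1] = 18.

18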